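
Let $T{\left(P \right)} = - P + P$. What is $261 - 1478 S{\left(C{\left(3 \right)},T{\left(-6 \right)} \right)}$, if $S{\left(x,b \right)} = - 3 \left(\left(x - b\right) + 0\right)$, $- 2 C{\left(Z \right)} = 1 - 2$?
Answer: $2478$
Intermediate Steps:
$T{\left(P \right)} = 0$
$C{\left(Z \right)} = \frac{1}{2}$ ($C{\left(Z \right)} = - \frac{1 - 2}{2} = \left(- \frac{1}{2}\right) \left(-1\right) = \frac{1}{2}$)
$S{\left(x,b \right)} = - 3 x + 3 b$ ($S{\left(x,b \right)} = - 3 \left(x - b\right) = - 3 x + 3 b$)
$261 - 1478 S{\left(C{\left(3 \right)},T{\left(-6 \right)} \right)} = 261 - 1478 \left(\left(-3\right) \frac{1}{2} + 3 \cdot 0\right) = 261 - 1478 \left(- \frac{3}{2} + 0\right) = 261 - -2217 = 261 + 2217 = 2478$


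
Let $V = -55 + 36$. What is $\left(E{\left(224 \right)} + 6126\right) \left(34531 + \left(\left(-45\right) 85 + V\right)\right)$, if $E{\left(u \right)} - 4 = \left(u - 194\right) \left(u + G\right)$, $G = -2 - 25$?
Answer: $369471480$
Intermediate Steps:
$V = -19$
$G = -27$ ($G = -2 - 25 = -27$)
$E{\left(u \right)} = 4 + \left(-194 + u\right) \left(-27 + u\right)$ ($E{\left(u \right)} = 4 + \left(u - 194\right) \left(u - 27\right) = 4 + \left(-194 + u\right) \left(-27 + u\right)$)
$\left(E{\left(224 \right)} + 6126\right) \left(34531 + \left(\left(-45\right) 85 + V\right)\right) = \left(\left(5242 + 224^{2} - 49504\right) + 6126\right) \left(34531 - 3844\right) = \left(\left(5242 + 50176 - 49504\right) + 6126\right) \left(34531 - 3844\right) = \left(5914 + 6126\right) \left(34531 - 3844\right) = 12040 \cdot 30687 = 369471480$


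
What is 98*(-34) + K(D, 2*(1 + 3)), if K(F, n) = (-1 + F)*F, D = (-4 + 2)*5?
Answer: -3222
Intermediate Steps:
D = -10 (D = -2*5 = -10)
K(F, n) = F*(-1 + F)
98*(-34) + K(D, 2*(1 + 3)) = 98*(-34) - 10*(-1 - 10) = -3332 - 10*(-11) = -3332 + 110 = -3222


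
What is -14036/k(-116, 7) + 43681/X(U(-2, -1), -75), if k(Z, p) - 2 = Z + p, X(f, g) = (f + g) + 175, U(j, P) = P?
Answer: 551221/963 ≈ 572.40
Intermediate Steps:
X(f, g) = 175 + f + g
k(Z, p) = 2 + Z + p (k(Z, p) = 2 + (Z + p) = 2 + Z + p)
-14036/k(-116, 7) + 43681/X(U(-2, -1), -75) = -14036/(2 - 116 + 7) + 43681/(175 - 1 - 75) = -14036/(-107) + 43681/99 = -14036*(-1/107) + 43681*(1/99) = 14036/107 + 3971/9 = 551221/963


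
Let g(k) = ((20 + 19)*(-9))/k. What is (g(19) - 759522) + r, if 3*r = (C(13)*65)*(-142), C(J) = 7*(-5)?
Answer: -37155857/57 ≈ -6.5186e+5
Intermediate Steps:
C(J) = -35
r = 323050/3 (r = (-35*65*(-142))/3 = (-2275*(-142))/3 = (⅓)*323050 = 323050/3 ≈ 1.0768e+5)
g(k) = -351/k (g(k) = (39*(-9))/k = -351/k)
(g(19) - 759522) + r = (-351/19 - 759522) + 323050/3 = -14431269/19 + 323050/3 = -37155857/57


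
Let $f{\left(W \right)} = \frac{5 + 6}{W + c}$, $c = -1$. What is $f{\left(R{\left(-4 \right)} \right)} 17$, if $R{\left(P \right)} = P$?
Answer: $- \frac{187}{5} \approx -37.4$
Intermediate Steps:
$f{\left(W \right)} = \frac{11}{-1 + W}$ ($f{\left(W \right)} = \frac{5 + 6}{W - 1} = \frac{11}{-1 + W}$)
$f{\left(R{\left(-4 \right)} \right)} 17 = \frac{11}{-1 - 4} \cdot 17 = \frac{11}{-5} \cdot 17 = 11 \left(- \frac{1}{5}\right) 17 = \left(- \frac{11}{5}\right) 17 = - \frac{187}{5}$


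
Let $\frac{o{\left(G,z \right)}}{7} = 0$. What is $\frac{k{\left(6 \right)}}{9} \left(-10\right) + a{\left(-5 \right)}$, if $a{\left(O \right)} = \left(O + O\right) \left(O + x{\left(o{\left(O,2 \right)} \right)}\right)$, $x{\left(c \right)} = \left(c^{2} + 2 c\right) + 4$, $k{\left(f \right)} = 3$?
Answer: $\frac{20}{3} \approx 6.6667$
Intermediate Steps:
$o{\left(G,z \right)} = 0$ ($o{\left(G,z \right)} = 7 \cdot 0 = 0$)
$x{\left(c \right)} = 4 + c^{2} + 2 c$
$a{\left(O \right)} = 2 O \left(4 + O\right)$ ($a{\left(O \right)} = \left(O + O\right) \left(O + \left(4 + 0^{2} + 2 \cdot 0\right)\right) = 2 O \left(O + \left(4 + 0 + 0\right)\right) = 2 O \left(O + 4\right) = 2 O \left(4 + O\right)$)
$\frac{k{\left(6 \right)}}{9} \left(-10\right) + a{\left(-5 \right)} = \frac{3}{9} \left(-10\right) + 2 \left(-5\right) \left(4 - 5\right) = 3 \cdot \frac{1}{9} \left(-10\right) + 2 \left(-5\right) \left(-1\right) = \frac{1}{3} \left(-10\right) + 10 = - \frac{10}{3} + 10 = \frac{20}{3}$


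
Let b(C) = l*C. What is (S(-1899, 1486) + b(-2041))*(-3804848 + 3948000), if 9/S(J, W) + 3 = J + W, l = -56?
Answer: 425404145269/26 ≈ 1.6362e+10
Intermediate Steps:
S(J, W) = 9/(-3 + J + W) (S(J, W) = 9/(-3 + (J + W)) = 9/(-3 + J + W))
b(C) = -56*C
(S(-1899, 1486) + b(-2041))*(-3804848 + 3948000) = (9/(-3 - 1899 + 1486) - 56*(-2041))*(-3804848 + 3948000) = (9/(-416) + 114296)*143152 = (9*(-1/416) + 114296)*143152 = (-9/416 + 114296)*143152 = (47547127/416)*143152 = 425404145269/26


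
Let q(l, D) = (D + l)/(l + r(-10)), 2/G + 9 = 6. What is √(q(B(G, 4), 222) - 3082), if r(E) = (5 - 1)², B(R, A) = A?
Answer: I*√307070/10 ≈ 55.414*I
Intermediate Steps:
G = -⅔ (G = 2/(-9 + 6) = 2/(-3) = 2*(-⅓) = -⅔ ≈ -0.66667)
r(E) = 16 (r(E) = 4² = 16)
q(l, D) = (D + l)/(16 + l) (q(l, D) = (D + l)/(l + 16) = (D + l)/(16 + l))
√(q(B(G, 4), 222) - 3082) = √((222 + 4)/(16 + 4) - 3082) = √(226/20 - 3082) = √((1/20)*226 - 3082) = √(113/10 - 3082) = √(-30707/10) = I*√307070/10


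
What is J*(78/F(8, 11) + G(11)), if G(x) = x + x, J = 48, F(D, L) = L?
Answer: 15360/11 ≈ 1396.4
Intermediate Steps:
G(x) = 2*x
J*(78/F(8, 11) + G(11)) = 48*(78/11 + 2*11) = 48*(78*(1/11) + 22) = 48*(78/11 + 22) = 48*(320/11) = 15360/11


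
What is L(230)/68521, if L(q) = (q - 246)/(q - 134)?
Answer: -1/411126 ≈ -2.4323e-6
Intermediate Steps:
L(q) = (-246 + q)/(-134 + q)
L(230)/68521 = ((-246 + 230)/(-134 + 230))/68521 = (-16/96)*(1/68521) = ((1/96)*(-16))*(1/68521) = -⅙*1/68521 = -1/411126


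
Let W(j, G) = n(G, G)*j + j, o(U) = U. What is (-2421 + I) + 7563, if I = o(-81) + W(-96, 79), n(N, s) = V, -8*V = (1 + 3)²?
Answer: 5157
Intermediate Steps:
V = -2 (V = -(1 + 3)²/8 = -⅛*4² = -⅛*16 = -2)
n(N, s) = -2
W(j, G) = -j (W(j, G) = -2*j + j = -j)
I = 15 (I = -81 - 1*(-96) = -81 + 96 = 15)
(-2421 + I) + 7563 = (-2421 + 15) + 7563 = -2406 + 7563 = 5157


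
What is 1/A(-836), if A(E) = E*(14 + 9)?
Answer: -1/19228 ≈ -5.2007e-5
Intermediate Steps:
A(E) = 23*E (A(E) = E*23 = 23*E)
1/A(-836) = 1/(23*(-836)) = 1/(-19228) = -1/19228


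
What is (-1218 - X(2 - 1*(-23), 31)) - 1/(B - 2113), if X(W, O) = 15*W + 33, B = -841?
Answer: -4803203/2954 ≈ -1626.0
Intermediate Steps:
X(W, O) = 33 + 15*W
(-1218 - X(2 - 1*(-23), 31)) - 1/(B - 2113) = (-1218 - (33 + 15*(2 - 1*(-23)))) - 1/(-841 - 2113) = (-1218 - (33 + 15*(2 + 23))) - 1/(-2954) = (-1218 - (33 + 15*25)) - 1*(-1/2954) = (-1218 - (33 + 375)) + 1/2954 = (-1218 - 1*408) + 1/2954 = (-1218 - 408) + 1/2954 = -1626 + 1/2954 = -4803203/2954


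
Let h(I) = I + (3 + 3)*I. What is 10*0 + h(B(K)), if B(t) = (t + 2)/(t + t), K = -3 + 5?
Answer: 7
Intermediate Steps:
K = 2
B(t) = (2 + t)/(2*t) (B(t) = (2 + t)/((2*t)) = (2 + t)*(1/(2*t)) = (2 + t)/(2*t))
h(I) = 7*I (h(I) = I + 6*I = 7*I)
10*0 + h(B(K)) = 10*0 + 7*((½)*(2 + 2)/2) = 0 + 7*((½)*(½)*4) = 0 + 7*1 = 0 + 7 = 7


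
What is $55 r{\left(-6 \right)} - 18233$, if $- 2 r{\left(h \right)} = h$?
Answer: $-18068$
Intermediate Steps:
$r{\left(h \right)} = - \frac{h}{2}$
$55 r{\left(-6 \right)} - 18233 = 55 \left(\left(- \frac{1}{2}\right) \left(-6\right)\right) - 18233 = 55 \cdot 3 - 18233 = 165 - 18233 = -18068$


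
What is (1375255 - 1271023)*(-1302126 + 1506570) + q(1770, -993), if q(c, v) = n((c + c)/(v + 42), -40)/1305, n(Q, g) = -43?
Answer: 27809037145397/1305 ≈ 2.1310e+10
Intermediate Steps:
q(c, v) = -43/1305
(1375255 - 1271023)*(-1302126 + 1506570) + q(1770, -993) = (1375255 - 1271023)*(-1302126 + 1506570) - 43/1305 = 104232*204444 - 43/1305 = 21309607008 - 43/1305 = 27809037145397/1305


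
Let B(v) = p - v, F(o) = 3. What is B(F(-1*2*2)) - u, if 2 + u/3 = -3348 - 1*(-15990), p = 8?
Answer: -37915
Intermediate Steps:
u = 37920 (u = -6 + 3*(-3348 - 1*(-15990)) = -6 + 3*(-3348 + 15990) = -6 + 3*12642 = -6 + 37926 = 37920)
B(v) = 8 - v
B(F(-1*2*2)) - u = (8 - 1*3) - 1*37920 = (8 - 3) - 37920 = 5 - 37920 = -37915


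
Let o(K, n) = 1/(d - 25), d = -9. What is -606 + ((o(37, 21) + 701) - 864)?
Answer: -26147/34 ≈ -769.03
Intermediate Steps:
o(K, n) = -1/34 (o(K, n) = 1/(-9 - 25) = 1/(-34) = -1/34)
-606 + ((o(37, 21) + 701) - 864) = -606 + ((-1/34 + 701) - 864) = -606 + (23833/34 - 864) = -606 - 5543/34 = -26147/34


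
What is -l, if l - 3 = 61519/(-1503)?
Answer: 57010/1503 ≈ 37.931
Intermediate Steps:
l = -57010/1503 (l = 3 + 61519/(-1503) = 3 + 61519*(-1/1503) = 3 - 61519/1503 = -57010/1503 ≈ -37.931)
-l = -1*(-57010/1503) = 57010/1503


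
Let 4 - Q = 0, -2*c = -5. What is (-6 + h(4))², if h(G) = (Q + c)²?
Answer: 21025/16 ≈ 1314.1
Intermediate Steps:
c = 5/2 (c = -½*(-5) = 5/2 ≈ 2.5000)
Q = 4 (Q = 4 - 1*0 = 4 + 0 = 4)
h(G) = 169/4 (h(G) = (4 + 5/2)² = (13/2)² = 169/4)
(-6 + h(4))² = (-6 + 169/4)² = (145/4)² = 21025/16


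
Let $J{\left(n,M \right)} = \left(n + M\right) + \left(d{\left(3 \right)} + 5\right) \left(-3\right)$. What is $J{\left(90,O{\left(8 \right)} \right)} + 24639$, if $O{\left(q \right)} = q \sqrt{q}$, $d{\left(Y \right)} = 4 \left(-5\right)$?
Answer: $24774 + 16 \sqrt{2} \approx 24797.0$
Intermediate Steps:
$d{\left(Y \right)} = -20$
$O{\left(q \right)} = q^{\frac{3}{2}}$
$J{\left(n,M \right)} = 45 + M + n$ ($J{\left(n,M \right)} = \left(n + M\right) + \left(-20 + 5\right) \left(-3\right) = \left(M + n\right) - -45 = \left(M + n\right) + 45 = 45 + M + n$)
$J{\left(90,O{\left(8 \right)} \right)} + 24639 = \left(45 + 8^{\frac{3}{2}} + 90\right) + 24639 = \left(45 + 16 \sqrt{2} + 90\right) + 24639 = \left(135 + 16 \sqrt{2}\right) + 24639 = 24774 + 16 \sqrt{2}$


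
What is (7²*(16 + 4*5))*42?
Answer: 74088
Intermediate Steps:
(7²*(16 + 4*5))*42 = (49*(16 + 20))*42 = (49*36)*42 = 1764*42 = 74088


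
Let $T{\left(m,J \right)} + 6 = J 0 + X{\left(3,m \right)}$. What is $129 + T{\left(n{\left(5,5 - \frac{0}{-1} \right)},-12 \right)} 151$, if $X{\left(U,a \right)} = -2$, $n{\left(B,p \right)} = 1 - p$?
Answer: $-1079$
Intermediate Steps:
$T{\left(m,J \right)} = -8$ ($T{\left(m,J \right)} = -6 + \left(J 0 - 2\right) = -6 + \left(0 - 2\right) = -6 - 2 = -8$)
$129 + T{\left(n{\left(5,5 - \frac{0}{-1} \right)},-12 \right)} 151 = 129 - 1208 = -1079$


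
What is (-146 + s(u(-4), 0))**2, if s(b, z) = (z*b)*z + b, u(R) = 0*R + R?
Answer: 22500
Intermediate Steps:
u(R) = R (u(R) = 0 + R = R)
s(b, z) = b + b*z**2 (s(b, z) = (b*z)*z + b = b*z**2 + b = b + b*z**2)
(-146 + s(u(-4), 0))**2 = (-146 - 4*(1 + 0**2))**2 = (-146 - 4*(1 + 0))**2 = (-146 - 4*1)**2 = (-146 - 4)**2 = (-150)**2 = 22500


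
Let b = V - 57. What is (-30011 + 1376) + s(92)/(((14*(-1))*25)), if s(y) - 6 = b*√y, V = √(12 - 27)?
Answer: -5011128/175 + √23*(57 - I*√15)/175 ≈ -28633.0 - 0.10614*I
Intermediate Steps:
V = I*√15 (V = √(-15) = I*√15 ≈ 3.873*I)
b = -57 + I*√15 (b = I*√15 - 57 = -57 + I*√15 ≈ -57.0 + 3.873*I)
s(y) = 6 + √y*(-57 + I*√15) (s(y) = 6 + (-57 + I*√15)*√y = 6 + √y*(-57 + I*√15))
(-30011 + 1376) + s(92)/(((14*(-1))*25)) = (-30011 + 1376) + (6 + √92*(-57 + I*√15))/(((14*(-1))*25)) = -28635 + (6 + (2*√23)*(-57 + I*√15))/((-14*25)) = -28635 + (6 + 2*√23*(-57 + I*√15))/(-350) = -28635 + (6 + 2*√23*(-57 + I*√15))*(-1/350) = -28635 + (-3/175 - √23*(-57 + I*√15)/175) = -5011128/175 - √23*(-57 + I*√15)/175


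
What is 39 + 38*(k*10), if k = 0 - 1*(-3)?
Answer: 1179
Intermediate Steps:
k = 3 (k = 0 + 3 = 3)
39 + 38*(k*10) = 39 + 38*(3*10) = 39 + 38*30 = 39 + 1140 = 1179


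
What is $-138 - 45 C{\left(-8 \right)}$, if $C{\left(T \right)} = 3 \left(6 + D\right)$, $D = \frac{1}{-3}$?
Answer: $-903$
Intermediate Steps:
$D = - \frac{1}{3} \approx -0.33333$
$C{\left(T \right)} = 17$ ($C{\left(T \right)} = 3 \left(6 - \frac{1}{3}\right) = 3 \cdot \frac{17}{3} = 17$)
$-138 - 45 C{\left(-8 \right)} = -138 - 765 = -903$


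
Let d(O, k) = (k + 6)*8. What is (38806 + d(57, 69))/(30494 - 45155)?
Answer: -39406/14661 ≈ -2.6878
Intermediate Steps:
d(O, k) = 48 + 8*k (d(O, k) = (6 + k)*8 = 48 + 8*k)
(38806 + d(57, 69))/(30494 - 45155) = (38806 + (48 + 8*69))/(30494 - 45155) = (38806 + (48 + 552))/(-14661) = (38806 + 600)*(-1/14661) = 39406*(-1/14661) = -39406/14661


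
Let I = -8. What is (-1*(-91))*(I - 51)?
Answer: -5369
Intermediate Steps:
(-1*(-91))*(I - 51) = (-1*(-91))*(-8 - 51) = 91*(-59) = -5369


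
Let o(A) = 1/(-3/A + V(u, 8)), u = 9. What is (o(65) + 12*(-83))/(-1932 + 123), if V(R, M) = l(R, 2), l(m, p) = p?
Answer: 126427/229743 ≈ 0.55030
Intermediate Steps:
V(R, M) = 2
o(A) = 1/(2 - 3/A) (o(A) = 1/(-3/A + 2) = 1/(2 - 3/A))
(o(65) + 12*(-83))/(-1932 + 123) = (65/(-3 + 2*65) + 12*(-83))/(-1932 + 123) = (65/(-3 + 130) - 996)/(-1809) = (65/127 - 996)*(-1/1809) = -126427/127*(-1/1809) = 126427/229743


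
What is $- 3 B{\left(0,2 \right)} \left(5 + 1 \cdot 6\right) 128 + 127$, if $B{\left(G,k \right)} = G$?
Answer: $127$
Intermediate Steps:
$- 3 B{\left(0,2 \right)} \left(5 + 1 \cdot 6\right) 128 + 127 = \left(-3\right) 0 \left(5 + 1 \cdot 6\right) 128 + 127 = 0 \left(5 + 6\right) 128 + 127 = 0 \cdot 11 \cdot 128 + 127 = 0 \cdot 128 + 127 = 0 + 127 = 127$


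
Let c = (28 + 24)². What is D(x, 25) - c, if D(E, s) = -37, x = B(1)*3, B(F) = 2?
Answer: -2741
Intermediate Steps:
c = 2704 (c = 52² = 2704)
x = 6 (x = 2*3 = 6)
D(x, 25) - c = -37 - 1*2704 = -37 - 2704 = -2741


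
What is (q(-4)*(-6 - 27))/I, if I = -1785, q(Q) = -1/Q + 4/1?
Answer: 11/140 ≈ 0.078571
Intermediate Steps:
q(Q) = 4 - 1/Q (q(Q) = -1/Q + 4*1 = -1/Q + 4 = 4 - 1/Q)
(q(-4)*(-6 - 27))/I = ((4 - 1/(-4))*(-6 - 27))/(-1785) = ((4 - 1*(-¼))*(-33))*(-1/1785) = ((4 + ¼)*(-33))*(-1/1785) = ((17/4)*(-33))*(-1/1785) = -561/4*(-1/1785) = 11/140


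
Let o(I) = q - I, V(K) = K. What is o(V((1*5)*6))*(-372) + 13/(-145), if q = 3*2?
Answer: 1294547/145 ≈ 8927.9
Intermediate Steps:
q = 6
o(I) = 6 - I
o(V((1*5)*6))*(-372) + 13/(-145) = (6 - 1*5*6)*(-372) + 13/(-145) = (6 - 5*6)*(-372) + 13*(-1/145) = (6 - 1*30)*(-372) - 13/145 = (6 - 30)*(-372) - 13/145 = -24*(-372) - 13/145 = 8928 - 13/145 = 1294547/145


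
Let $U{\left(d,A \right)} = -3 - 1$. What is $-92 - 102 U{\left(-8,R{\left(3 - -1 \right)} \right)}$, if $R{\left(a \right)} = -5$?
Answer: $316$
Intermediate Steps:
$U{\left(d,A \right)} = -4$
$-92 - 102 U{\left(-8,R{\left(3 - -1 \right)} \right)} = -92 - -408 = -92 + 408 = 316$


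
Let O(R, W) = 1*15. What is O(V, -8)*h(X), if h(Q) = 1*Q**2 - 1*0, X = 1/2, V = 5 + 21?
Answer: 15/4 ≈ 3.7500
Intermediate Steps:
V = 26
O(R, W) = 15
X = 1/2 ≈ 0.50000
h(Q) = Q**2 (h(Q) = Q**2 + 0 = Q**2)
O(V, -8)*h(X) = 15*(1/2)**2 = 15*(1/4) = 15/4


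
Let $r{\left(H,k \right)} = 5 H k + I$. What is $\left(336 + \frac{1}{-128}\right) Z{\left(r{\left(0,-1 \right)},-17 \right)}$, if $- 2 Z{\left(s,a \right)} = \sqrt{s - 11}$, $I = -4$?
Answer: $- \frac{43007 i \sqrt{15}}{256} \approx - 650.65 i$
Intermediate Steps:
$r{\left(H,k \right)} = -4 + 5 H k$ ($r{\left(H,k \right)} = 5 H k - 4 = -4 + 5 H k$)
$Z{\left(s,a \right)} = - \frac{\sqrt{-11 + s}}{2}$ ($Z{\left(s,a \right)} = - \frac{\sqrt{s - 11}}{2} = - \frac{\sqrt{-11 + s}}{2}$)
$\left(336 + \frac{1}{-128}\right) Z{\left(r{\left(0,-1 \right)},-17 \right)} = \left(336 + \frac{1}{-128}\right) \left(- \frac{\sqrt{-11 - \left(4 + 0 \left(-1\right)\right)}}{2}\right) = \left(336 - \frac{1}{128}\right) \left(- \frac{\sqrt{-11 + \left(-4 + 0\right)}}{2}\right) = \frac{43007 \left(- \frac{\sqrt{-11 - 4}}{2}\right)}{128} = \frac{43007 \left(- \frac{\sqrt{-15}}{2}\right)}{128} = \frac{43007 \left(- \frac{i \sqrt{15}}{2}\right)}{128} = - \frac{43007 i \sqrt{15}}{256}$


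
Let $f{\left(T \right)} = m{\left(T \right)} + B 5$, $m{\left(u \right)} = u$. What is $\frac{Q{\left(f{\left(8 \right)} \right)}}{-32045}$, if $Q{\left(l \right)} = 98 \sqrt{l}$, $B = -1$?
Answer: $- \frac{98 \sqrt{3}}{32045} \approx -0.005297$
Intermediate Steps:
$f{\left(T \right)} = -5 + T$ ($f{\left(T \right)} = T - 5 = -5 + T$)
$\frac{Q{\left(f{\left(8 \right)} \right)}}{-32045} = \frac{98 \sqrt{-5 + 8}}{-32045} = 98 \sqrt{3} \left(- \frac{1}{32045}\right) = - \frac{98 \sqrt{3}}{32045}$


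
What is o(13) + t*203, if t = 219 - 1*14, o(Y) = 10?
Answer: 41625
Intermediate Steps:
t = 205 (t = 219 - 14 = 205)
o(13) + t*203 = 10 + 205*203 = 10 + 41615 = 41625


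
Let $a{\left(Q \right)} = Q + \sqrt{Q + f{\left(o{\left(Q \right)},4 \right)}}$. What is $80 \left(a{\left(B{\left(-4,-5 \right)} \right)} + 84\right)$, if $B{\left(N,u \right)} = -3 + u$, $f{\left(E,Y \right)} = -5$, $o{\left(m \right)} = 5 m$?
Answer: $6080 + 80 i \sqrt{13} \approx 6080.0 + 288.44 i$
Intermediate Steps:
$a{\left(Q \right)} = Q + \sqrt{-5 + Q}$ ($a{\left(Q \right)} = Q + \sqrt{Q - 5} = Q + \sqrt{-5 + Q}$)
$80 \left(a{\left(B{\left(-4,-5 \right)} \right)} + 84\right) = 80 \left(\left(\left(-3 - 5\right) + \sqrt{-5 - 8}\right) + 84\right) = 80 \left(\left(-8 + \sqrt{-5 - 8}\right) + 84\right) = 80 \left(\left(-8 + \sqrt{-13}\right) + 84\right) = 80 \left(\left(-8 + i \sqrt{13}\right) + 84\right) = 80 \left(76 + i \sqrt{13}\right) = 6080 + 80 i \sqrt{13}$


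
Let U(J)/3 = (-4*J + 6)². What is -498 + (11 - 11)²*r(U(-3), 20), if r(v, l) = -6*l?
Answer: -498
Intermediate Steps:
U(J) = 3*(6 - 4*J)² (U(J) = 3*(-4*J + 6)² = 3*(6 - 4*J)²)
-498 + (11 - 11)²*r(U(-3), 20) = -498 + (11 - 11)²*(-6*20) = -498 + 0²*(-120) = -498 + 0*(-120) = -498 + 0 = -498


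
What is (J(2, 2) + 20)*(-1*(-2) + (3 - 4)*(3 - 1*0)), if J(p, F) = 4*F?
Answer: -28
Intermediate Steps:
(J(2, 2) + 20)*(-1*(-2) + (3 - 4)*(3 - 1*0)) = (4*2 + 20)*(-1*(-2) + (3 - 4)*(3 - 1*0)) = (8 + 20)*(2 - (3 + 0)) = 28*(2 - 1*3) = 28*(2 - 3) = 28*(-1) = -28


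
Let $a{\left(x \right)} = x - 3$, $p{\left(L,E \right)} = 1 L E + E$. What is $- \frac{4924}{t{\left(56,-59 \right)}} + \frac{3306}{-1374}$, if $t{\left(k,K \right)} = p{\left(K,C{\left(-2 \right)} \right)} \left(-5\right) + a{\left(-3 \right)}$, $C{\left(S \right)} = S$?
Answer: $\frac{402355}{67097} \approx 5.9966$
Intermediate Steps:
$p{\left(L,E \right)} = E + E L$ ($p{\left(L,E \right)} = L E + E = E L + E = E + E L$)
$a{\left(x \right)} = -3 + x$ ($a{\left(x \right)} = x - 3 = -3 + x$)
$t{\left(k,K \right)} = 4 + 10 K$ ($t{\left(k,K \right)} = - 2 \left(1 + K\right) \left(-5\right) - 6 = \left(-2 - 2 K\right) \left(-5\right) - 6 = \left(10 + 10 K\right) - 6 = 4 + 10 K$)
$- \frac{4924}{t{\left(56,-59 \right)}} + \frac{3306}{-1374} = - \frac{4924}{4 + 10 \left(-59\right)} + \frac{3306}{-1374} = - \frac{4924}{4 - 590} + 3306 \left(- \frac{1}{1374}\right) = - \frac{4924}{-586} - \frac{551}{229} = \left(-4924\right) \left(- \frac{1}{586}\right) - \frac{551}{229} = \frac{2462}{293} - \frac{551}{229} = \frac{402355}{67097}$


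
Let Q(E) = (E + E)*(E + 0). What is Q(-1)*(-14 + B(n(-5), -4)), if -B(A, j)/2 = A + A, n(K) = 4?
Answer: -60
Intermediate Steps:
B(A, j) = -4*A (B(A, j) = -2*(A + A) = -4*A)
Q(E) = 2*E² (Q(E) = (2*E)*E = 2*E²)
Q(-1)*(-14 + B(n(-5), -4)) = (2*(-1)²)*(-14 - 4*4) = (2*1)*(-14 - 16) = 2*(-30) = -60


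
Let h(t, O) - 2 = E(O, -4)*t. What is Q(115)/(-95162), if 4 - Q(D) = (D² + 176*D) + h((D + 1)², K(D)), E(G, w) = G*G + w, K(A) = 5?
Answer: 316039/95162 ≈ 3.3211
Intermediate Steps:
E(G, w) = w + G² (E(G, w) = G² + w = w + G²)
h(t, O) = 2 + t*(-4 + O²) (h(t, O) = 2 + (-4 + O²)*t = 2 + t*(-4 + O²))
Q(D) = 2 - D² - 176*D - 21*(1 + D)² (Q(D) = 4 - ((D² + 176*D) + (2 + (D + 1)²*(-4 + 5²))) = 4 - ((D² + 176*D) + (2 + (1 + D)²*(-4 + 25))) = 4 - ((D² + 176*D) + (2 + (1 + D)²*21)) = 4 - ((D² + 176*D) + (2 + 21*(1 + D)²)) = 4 - (2 + D² + 21*(1 + D)² + 176*D) = 4 + (-2 - D² - 176*D - 21*(1 + D)²) = 2 - D² - 176*D - 21*(1 + D)²)
Q(115)/(-95162) = (-19 - 218*115 - 22*115²)/(-95162) = (-19 - 25070 - 22*13225)*(-1/95162) = (-19 - 25070 - 290950)*(-1/95162) = -316039*(-1/95162) = 316039/95162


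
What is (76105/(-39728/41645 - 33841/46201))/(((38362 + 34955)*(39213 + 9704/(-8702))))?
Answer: -637113071914891475/40587937393253148708351 ≈ -1.5697e-5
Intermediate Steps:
(76105/(-39728/41645 - 33841/46201))/(((38362 + 34955)*(39213 + 9704/(-8702)))) = (76105/(-39728*1/41645 - 33841*1/46201))/((73317*(39213 + 9704*(-1/8702)))) = (76105/(-39728/41645 - 33841/46201))/((73317*(39213 - 4852/4351))) = (76105/(-3244781773/1924040645))/((73317*(170610911/4351))) = (76105*(-1924040645/3244781773))/(12508680161787/4351) = -146429113287725/3244781773*4351/12508680161787 = -637113071914891475/40587937393253148708351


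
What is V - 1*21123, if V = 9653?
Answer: -11470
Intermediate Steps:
V - 1*21123 = 9653 - 1*21123 = 9653 - 21123 = -11470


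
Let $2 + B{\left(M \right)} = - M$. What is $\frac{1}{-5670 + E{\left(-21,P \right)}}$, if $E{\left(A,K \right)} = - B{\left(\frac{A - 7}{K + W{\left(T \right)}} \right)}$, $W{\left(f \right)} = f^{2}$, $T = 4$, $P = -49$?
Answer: $- \frac{33}{187016} \approx -0.00017646$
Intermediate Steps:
$B{\left(M \right)} = -2 - M$
$E{\left(A,K \right)} = 2 + \frac{-7 + A}{16 + K}$ ($E{\left(A,K \right)} = - (-2 - \frac{A - 7}{K + 4^{2}}) = - (-2 - \frac{-7 + A}{K + 16}) = - (-2 - \frac{-7 + A}{16 + K}) = 2 + \frac{-7 + A}{16 + K}$)
$\frac{1}{-5670 + E{\left(-21,P \right)}} = \frac{1}{-5670 + \frac{25 - 21 + 2 \left(-49\right)}{16 - 49}} = \frac{1}{-5670 + \frac{25 - 21 - 98}{-33}} = \frac{1}{-5670 - - \frac{94}{33}} = \frac{1}{-5670 + \frac{94}{33}} = \frac{1}{- \frac{187016}{33}} = - \frac{33}{187016}$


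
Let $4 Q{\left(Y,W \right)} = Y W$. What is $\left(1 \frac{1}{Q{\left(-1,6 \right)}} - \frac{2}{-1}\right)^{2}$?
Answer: $\frac{16}{9} \approx 1.7778$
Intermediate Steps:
$Q{\left(Y,W \right)} = \frac{W Y}{4}$ ($Q{\left(Y,W \right)} = \frac{Y W}{4} = \frac{W Y}{4}$)
$\left(1 \frac{1}{Q{\left(-1,6 \right)}} - \frac{2}{-1}\right)^{2} = \left(1 \frac{1}{\frac{1}{4} \cdot 6 \left(-1\right)} - \frac{2}{-1}\right)^{2} = \left(1 \frac{1}{- \frac{3}{2}} - -2\right)^{2} = \left(1 \left(- \frac{2}{3}\right) + 2\right)^{2} = \left(- \frac{2}{3} + 2\right)^{2} = \left(\frac{4}{3}\right)^{2} = \frac{16}{9}$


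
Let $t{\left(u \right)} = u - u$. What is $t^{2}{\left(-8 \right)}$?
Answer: $0$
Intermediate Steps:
$t{\left(u \right)} = 0$
$t^{2}{\left(-8 \right)} = 0^{2} = 0$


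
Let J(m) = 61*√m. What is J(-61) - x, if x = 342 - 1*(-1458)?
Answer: -1800 + 61*I*√61 ≈ -1800.0 + 476.43*I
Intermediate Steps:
x = 1800 (x = 342 + 1458 = 1800)
J(-61) - x = 61*√(-61) - 1*1800 = 61*(I*√61) - 1800 = 61*I*√61 - 1800 = -1800 + 61*I*√61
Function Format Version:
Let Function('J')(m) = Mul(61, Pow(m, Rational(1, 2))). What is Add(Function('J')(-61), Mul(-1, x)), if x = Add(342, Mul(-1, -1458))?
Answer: Add(-1800, Mul(61, I, Pow(61, Rational(1, 2)))) ≈ Add(-1800.0, Mul(476.43, I))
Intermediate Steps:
x = 1800 (x = Add(342, 1458) = 1800)
Add(Function('J')(-61), Mul(-1, x)) = Add(Mul(61, Pow(-61, Rational(1, 2))), Mul(-1, 1800)) = Add(Mul(61, Mul(I, Pow(61, Rational(1, 2)))), -1800) = Add(Mul(61, I, Pow(61, Rational(1, 2))), -1800) = Add(-1800, Mul(61, I, Pow(61, Rational(1, 2))))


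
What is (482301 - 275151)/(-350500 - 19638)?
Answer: -103575/185069 ≈ -0.55966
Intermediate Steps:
(482301 - 275151)/(-350500 - 19638) = 207150/(-370138) = 207150*(-1/370138) = -103575/185069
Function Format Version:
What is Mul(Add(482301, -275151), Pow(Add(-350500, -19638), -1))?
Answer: Rational(-103575, 185069) ≈ -0.55966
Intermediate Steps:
Mul(Add(482301, -275151), Pow(Add(-350500, -19638), -1)) = Mul(207150, Pow(-370138, -1)) = Mul(207150, Rational(-1, 370138)) = Rational(-103575, 185069)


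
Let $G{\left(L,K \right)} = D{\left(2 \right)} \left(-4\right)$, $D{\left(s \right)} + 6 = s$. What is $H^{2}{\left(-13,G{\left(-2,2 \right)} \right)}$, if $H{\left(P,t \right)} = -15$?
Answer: $225$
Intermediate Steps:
$D{\left(s \right)} = -6 + s$
$G{\left(L,K \right)} = 16$ ($G{\left(L,K \right)} = \left(-6 + 2\right) \left(-4\right) = \left(-4\right) \left(-4\right) = 16$)
$H^{2}{\left(-13,G{\left(-2,2 \right)} \right)} = \left(-15\right)^{2} = 225$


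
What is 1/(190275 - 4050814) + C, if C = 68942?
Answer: 266153279737/3860539 ≈ 68942.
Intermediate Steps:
1/(190275 - 4050814) + C = 1/(190275 - 4050814) + 68942 = 1/(-3860539) + 68942 = -1/3860539 + 68942 = 266153279737/3860539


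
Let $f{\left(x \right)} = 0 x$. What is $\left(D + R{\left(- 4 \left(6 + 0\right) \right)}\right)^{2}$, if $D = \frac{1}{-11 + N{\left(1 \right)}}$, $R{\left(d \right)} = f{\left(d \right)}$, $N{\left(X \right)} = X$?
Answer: $\frac{1}{100} \approx 0.01$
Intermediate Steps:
$f{\left(x \right)} = 0$
$R{\left(d \right)} = 0$
$D = - \frac{1}{10}$ ($D = \frac{1}{-11 + 1} = \frac{1}{-10} = - \frac{1}{10} \approx -0.1$)
$\left(D + R{\left(- 4 \left(6 + 0\right) \right)}\right)^{2} = \left(- \frac{1}{10} + 0\right)^{2} = \left(- \frac{1}{10}\right)^{2} = \frac{1}{100}$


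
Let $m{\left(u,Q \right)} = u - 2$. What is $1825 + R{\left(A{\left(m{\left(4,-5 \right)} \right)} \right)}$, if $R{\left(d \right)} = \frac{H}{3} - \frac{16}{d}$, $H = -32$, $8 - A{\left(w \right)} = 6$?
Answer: $\frac{5419}{3} \approx 1806.3$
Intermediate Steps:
$m{\left(u,Q \right)} = -2 + u$ ($m{\left(u,Q \right)} = u - 2 = -2 + u$)
$A{\left(w \right)} = 2$ ($A{\left(w \right)} = 8 - 6 = 2$)
$R{\left(d \right)} = - \frac{32}{3} - \frac{16}{d}$
$1825 + R{\left(A{\left(m{\left(4,-5 \right)} \right)} \right)} = 1825 - \left(\frac{32}{3} + \frac{16}{2}\right) = 1825 - \frac{56}{3} = \frac{5419}{3}$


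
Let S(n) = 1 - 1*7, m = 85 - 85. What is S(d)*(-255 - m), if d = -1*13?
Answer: 1530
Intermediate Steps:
m = 0
d = -13
S(n) = -6 (S(n) = 1 - 7 = -6)
S(d)*(-255 - m) = -6*(-255 - 1*0) = -6*(-255 + 0) = -6*(-255) = 1530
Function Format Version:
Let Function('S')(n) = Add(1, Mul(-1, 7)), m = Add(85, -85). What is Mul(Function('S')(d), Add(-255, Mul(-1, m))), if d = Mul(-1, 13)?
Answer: 1530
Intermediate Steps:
m = 0
d = -13
Function('S')(n) = -6 (Function('S')(n) = Add(1, -7) = -6)
Mul(Function('S')(d), Add(-255, Mul(-1, m))) = Mul(-6, Add(-255, Mul(-1, 0))) = Mul(-6, Add(-255, 0)) = Mul(-6, -255) = 1530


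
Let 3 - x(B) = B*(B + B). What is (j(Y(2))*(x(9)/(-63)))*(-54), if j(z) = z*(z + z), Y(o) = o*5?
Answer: -190800/7 ≈ -27257.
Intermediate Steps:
x(B) = 3 - 2*B² (x(B) = 3 - B*(B + B) = 3 - B*2*B = 3 - 2*B²)
Y(o) = 5*o
j(z) = 2*z² (j(z) = z*(2*z) = 2*z²)
(j(Y(2))*(x(9)/(-63)))*(-54) = ((2*(5*2)²)*((3 - 2*9²)/(-63)))*(-54) = ((2*10²)*((3 - 2*81)*(-1/63)))*(-54) = ((2*100)*((3 - 162)*(-1/63)))*(-54) = (200*(-159*(-1/63)))*(-54) = (200*(53/21))*(-54) = (10600/21)*(-54) = -190800/7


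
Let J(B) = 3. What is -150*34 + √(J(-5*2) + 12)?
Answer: -5100 + √15 ≈ -5096.1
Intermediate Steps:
-150*34 + √(J(-5*2) + 12) = -150*34 + √(3 + 12) = -5100 + √15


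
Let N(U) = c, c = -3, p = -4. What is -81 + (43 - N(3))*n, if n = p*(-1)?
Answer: 103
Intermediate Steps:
N(U) = -3
n = 4 (n = -4*(-1) = 4)
-81 + (43 - N(3))*n = -81 + (43 - 1*(-3))*4 = -81 + (43 + 3)*4 = -81 + 46*4 = -81 + 184 = 103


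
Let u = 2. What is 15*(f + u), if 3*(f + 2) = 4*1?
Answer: 20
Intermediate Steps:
f = -2/3 (f = -2 + (4*1)/3 = -2 + (1/3)*4 = -2 + 4/3 = -2/3 ≈ -0.66667)
15*(f + u) = 15*(-2/3 + 2) = 15*(4/3) = 20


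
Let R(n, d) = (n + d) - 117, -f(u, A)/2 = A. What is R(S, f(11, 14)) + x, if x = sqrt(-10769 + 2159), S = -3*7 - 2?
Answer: -168 + I*sqrt(8610) ≈ -168.0 + 92.79*I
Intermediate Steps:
f(u, A) = -2*A
S = -23 (S = -21 - 2 = -23)
x = I*sqrt(8610) (x = sqrt(-8610) = I*sqrt(8610) ≈ 92.79*I)
R(n, d) = -117 + d + n (R(n, d) = (d + n) - 117 = -117 + d + n)
R(S, f(11, 14)) + x = (-117 - 2*14 - 23) + I*sqrt(8610) = (-117 - 28 - 23) + I*sqrt(8610) = -168 + I*sqrt(8610)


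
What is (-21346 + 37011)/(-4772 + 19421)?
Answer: 15665/14649 ≈ 1.0694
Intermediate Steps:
(-21346 + 37011)/(-4772 + 19421) = 15665/14649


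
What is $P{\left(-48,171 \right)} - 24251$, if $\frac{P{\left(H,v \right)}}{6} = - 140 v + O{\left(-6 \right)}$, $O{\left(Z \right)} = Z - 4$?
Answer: $-167951$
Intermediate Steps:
$O{\left(Z \right)} = -4 + Z$ ($O{\left(Z \right)} = Z - 4 = -4 + Z$)
$P{\left(H,v \right)} = -60 - 840 v$ ($P{\left(H,v \right)} = 6 \left(- 140 v - 10\right) = 6 \left(-10 - 140 v\right) = -60 - 840 v$)
$P{\left(-48,171 \right)} - 24251 = \left(-60 - 143640\right) - 24251 = -143700 - 24251 = -167951$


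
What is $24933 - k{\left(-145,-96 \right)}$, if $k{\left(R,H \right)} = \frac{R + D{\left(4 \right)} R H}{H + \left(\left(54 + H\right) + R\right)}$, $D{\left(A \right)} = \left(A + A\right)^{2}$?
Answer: $\frac{7946774}{283} \approx 28080.0$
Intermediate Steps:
$D{\left(A \right)} = 4 A^{2}$ ($D{\left(A \right)} = \left(2 A\right)^{2} = 4 A^{2}$)
$k{\left(R,H \right)} = \frac{R + 64 H R}{54 + R + 2 H}$ ($k{\left(R,H \right)} = \frac{R + 4 \cdot 4^{2} R H}{H + \left(\left(54 + H\right) + R\right)} = \frac{R + 4 \cdot 16 H R}{H + \left(54 + H + R\right)} = \frac{R + 64 H R}{54 + R + 2 H}$)
$24933 - k{\left(-145,-96 \right)} = 24933 - - \frac{145 \left(1 + 64 \left(-96\right)\right)}{54 - 145 + 2 \left(-96\right)} = 24933 - - \frac{145 \left(1 - 6144\right)}{54 - 145 - 192} = 24933 - \left(-145\right) \frac{1}{-283} \left(-6143\right) = 24933 - \left(-145\right) \left(- \frac{1}{283}\right) \left(-6143\right) = 24933 - - \frac{890735}{283} = 24933 + \frac{890735}{283} = \frac{7946774}{283}$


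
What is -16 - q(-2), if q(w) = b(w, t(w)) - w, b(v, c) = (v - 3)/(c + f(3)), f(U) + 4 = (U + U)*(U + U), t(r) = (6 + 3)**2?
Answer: -2029/113 ≈ -17.956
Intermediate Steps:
t(r) = 81 (t(r) = 9**2 = 81)
f(U) = -4 + 4*U**2 (f(U) = -4 + (U + U)*(U + U) = -4 + (2*U)*(2*U) = -4 + 4*U**2)
b(v, c) = (-3 + v)/(32 + c) (b(v, c) = (v - 3)/(c + (-4 + 4*3**2)) = (-3 + v)/(c + (-4 + 4*9)) = (-3 + v)/(c + (-4 + 36)) = (-3 + v)/(c + 32) = (-3 + v)/(32 + c))
q(w) = -3/113 - 112*w/113 (q(w) = (-3 + w)/(32 + 81) - w = (-3 + w)/113 - w = (-3/113 + w/113) - w = -3/113 - 112*w/113)
-16 - q(-2) = -16 - (-3/113 - 112/113*(-2)) = -16 - (-3/113 + 224/113) = -16 - 1*221/113 = -16 - 221/113 = -2029/113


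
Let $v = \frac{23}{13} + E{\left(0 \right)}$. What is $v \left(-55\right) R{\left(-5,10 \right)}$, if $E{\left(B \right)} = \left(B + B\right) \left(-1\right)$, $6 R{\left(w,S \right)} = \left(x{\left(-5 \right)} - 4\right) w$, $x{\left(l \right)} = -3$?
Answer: $- \frac{44275}{78} \approx -567.63$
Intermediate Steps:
$R{\left(w,S \right)} = - \frac{7 w}{6}$ ($R{\left(w,S \right)} = \frac{\left(-3 - 4\right) w}{6} = \frac{\left(-7\right) w}{6} = - \frac{7 w}{6}$)
$E{\left(B \right)} = - 2 B$ ($E{\left(B \right)} = 2 B \left(-1\right) = - 2 B$)
$v = \frac{23}{13}$ ($v = \frac{23}{13} - 0 = 23 \cdot \frac{1}{13} + 0 = \frac{23}{13} + 0 = \frac{23}{13} \approx 1.7692$)
$v \left(-55\right) R{\left(-5,10 \right)} = \frac{23}{13} \left(-55\right) \left(\left(- \frac{7}{6}\right) \left(-5\right)\right) = \left(- \frac{1265}{13}\right) \frac{35}{6} = - \frac{44275}{78}$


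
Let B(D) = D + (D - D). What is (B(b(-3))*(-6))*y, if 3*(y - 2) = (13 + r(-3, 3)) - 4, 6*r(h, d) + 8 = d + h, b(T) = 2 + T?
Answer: 82/3 ≈ 27.333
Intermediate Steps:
r(h, d) = -4/3 + d/6 + h/6 (r(h, d) = -4/3 + (d + h)/6 = -4/3 + (d/6 + h/6) = -4/3 + d/6 + h/6)
B(D) = D (B(D) = D + 0 = D)
y = 41/9 (y = 2 + ((13 + (-4/3 + (⅙)*3 + (⅙)*(-3))) - 4)/3 = 2 + ((13 + (-4/3 + ½ - ½)) - 4)/3 = 2 + ((13 - 4/3) - 4)/3 = 2 + (35/3 - 4)/3 = 2 + (⅓)*(23/3) = 2 + 23/9 = 41/9 ≈ 4.5556)
(B(b(-3))*(-6))*y = ((2 - 3)*(-6))*(41/9) = -1*(-6)*(41/9) = 6*(41/9) = 82/3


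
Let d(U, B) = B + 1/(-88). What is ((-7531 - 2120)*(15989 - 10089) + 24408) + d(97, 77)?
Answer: -5008644521/88 ≈ -5.6916e+7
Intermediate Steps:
d(U, B) = -1/88 + B (d(U, B) = B - 1/88 = -1/88 + B)
((-7531 - 2120)*(15989 - 10089) + 24408) + d(97, 77) = ((-7531 - 2120)*(15989 - 10089) + 24408) + (-1/88 + 77) = (-9651*5900 + 24408) + 6775/88 = (-56940900 + 24408) + 6775/88 = -56916492 + 6775/88 = -5008644521/88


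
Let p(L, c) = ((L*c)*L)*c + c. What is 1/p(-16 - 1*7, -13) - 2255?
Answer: -201569939/89388 ≈ -2255.0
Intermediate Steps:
p(L, c) = c + L**2*c**2 (p(L, c) = (c*L**2)*c + c = L**2*c**2 + c = c + L**2*c**2)
1/p(-16 - 1*7, -13) - 2255 = 1/(-13*(1 - 13*(-16 - 1*7)**2)) - 2255 = 1/(-13*(1 - 13*(-16 - 7)**2)) - 2255 = 1/(-13*(1 - 13*(-23)**2)) - 2255 = 1/(-13*(1 - 13*529)) - 2255 = 1/(-13*(1 - 6877)) - 2255 = 1/(-13*(-6876)) - 2255 = 1/89388 - 2255 = -201569939/89388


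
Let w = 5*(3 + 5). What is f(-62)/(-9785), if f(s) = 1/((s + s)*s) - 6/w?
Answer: 5761/376135400 ≈ 1.5316e-5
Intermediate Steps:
w = 40 (w = 5*8 = 40)
f(s) = -3/20 + 1/(2*s**2) (f(s) = 1/((s + s)*s) - 6/40 = 1/(((2*s))*s) - 6*1/40 = (1/(2*s))/s - 3/20 = 1/(2*s**2) - 3/20 = -3/20 + 1/(2*s**2))
f(-62)/(-9785) = (-3/20 + (1/2)/(-62)**2)/(-9785) = (-3/20 + (1/2)*(1/3844))*(-1/9785) = (-3/20 + 1/7688)*(-1/9785) = -5761/38440*(-1/9785) = 5761/376135400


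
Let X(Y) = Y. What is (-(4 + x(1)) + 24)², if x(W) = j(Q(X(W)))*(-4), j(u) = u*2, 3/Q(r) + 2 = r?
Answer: 16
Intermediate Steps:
Q(r) = 3/(-2 + r)
j(u) = 2*u
x(W) = -24/(-2 + W) (x(W) = (2*(3/(-2 + W)))*(-4) = (6/(-2 + W))*(-4) = -24/(-2 + W))
(-(4 + x(1)) + 24)² = (-(4 - 24/(-2 + 1)) + 24)² = (-(4 - 24/(-1)) + 24)² = (-(4 - 24*(-1)) + 24)² = (-(4 + 24) + 24)² = (-1*28 + 24)² = (-28 + 24)² = (-4)² = 16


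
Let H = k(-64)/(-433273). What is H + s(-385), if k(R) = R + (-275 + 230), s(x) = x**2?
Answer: 64221890534/433273 ≈ 1.4823e+5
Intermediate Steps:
k(R) = -45 + R (k(R) = R - 45 = -45 + R)
H = 109/433273 (H = (-45 - 64)/(-433273) = -109*(-1/433273) = 109/433273 ≈ 0.00025157)
H + s(-385) = 109/433273 + (-385)**2 = 109/433273 + 148225 = 64221890534/433273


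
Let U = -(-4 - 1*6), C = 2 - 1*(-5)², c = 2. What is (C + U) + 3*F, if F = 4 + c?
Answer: 5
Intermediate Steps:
C = -23 (C = 2 - 1*25 = 2 - 25 = -23)
F = 6 (F = 4 + 2 = 6)
U = 10 (U = -(-4 - 6) = -1*(-10) = 10)
(C + U) + 3*F = (-23 + 10) + 3*6 = -13 + 18 = 5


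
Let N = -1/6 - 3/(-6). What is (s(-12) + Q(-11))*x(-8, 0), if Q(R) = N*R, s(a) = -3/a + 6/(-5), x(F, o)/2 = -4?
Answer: 554/15 ≈ 36.933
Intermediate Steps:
x(F, o) = -8 (x(F, o) = 2*(-4) = -8)
N = ⅓ (N = -1*⅙ - 3*(-⅙) = -⅙ + ½ = ⅓ ≈ 0.33333)
s(a) = -6/5 - 3/a (s(a) = -3/a + 6*(-⅕) = -3/a - 6/5 = -6/5 - 3/a)
Q(R) = R/3
(s(-12) + Q(-11))*x(-8, 0) = ((-6/5 - 3/(-12)) + (⅓)*(-11))*(-8) = ((-6/5 - 3*(-1/12)) - 11/3)*(-8) = ((-6/5 + ¼) - 11/3)*(-8) = (-19/20 - 11/3)*(-8) = -277/60*(-8) = 554/15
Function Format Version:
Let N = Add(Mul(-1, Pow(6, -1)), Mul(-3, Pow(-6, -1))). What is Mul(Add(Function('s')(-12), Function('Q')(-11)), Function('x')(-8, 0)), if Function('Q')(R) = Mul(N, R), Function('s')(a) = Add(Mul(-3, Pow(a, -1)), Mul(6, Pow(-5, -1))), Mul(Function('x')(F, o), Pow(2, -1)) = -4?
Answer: Rational(554, 15) ≈ 36.933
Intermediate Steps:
Function('x')(F, o) = -8 (Function('x')(F, o) = Mul(2, -4) = -8)
N = Rational(1, 3) (N = Add(Mul(-1, Rational(1, 6)), Mul(-3, Rational(-1, 6))) = Add(Rational(-1, 6), Rational(1, 2)) = Rational(1, 3) ≈ 0.33333)
Function('s')(a) = Add(Rational(-6, 5), Mul(-3, Pow(a, -1))) (Function('s')(a) = Add(Mul(-3, Pow(a, -1)), Mul(6, Rational(-1, 5))) = Add(Mul(-3, Pow(a, -1)), Rational(-6, 5)) = Add(Rational(-6, 5), Mul(-3, Pow(a, -1))))
Function('Q')(R) = Mul(Rational(1, 3), R)
Mul(Add(Function('s')(-12), Function('Q')(-11)), Function('x')(-8, 0)) = Mul(Add(Add(Rational(-6, 5), Mul(-3, Pow(-12, -1))), Mul(Rational(1, 3), -11)), -8) = Mul(Add(Add(Rational(-6, 5), Mul(-3, Rational(-1, 12))), Rational(-11, 3)), -8) = Mul(Add(Add(Rational(-6, 5), Rational(1, 4)), Rational(-11, 3)), -8) = Mul(Add(Rational(-19, 20), Rational(-11, 3)), -8) = Mul(Rational(-277, 60), -8) = Rational(554, 15)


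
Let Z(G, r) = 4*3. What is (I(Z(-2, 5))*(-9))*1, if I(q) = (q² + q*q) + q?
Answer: -2700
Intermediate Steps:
Z(G, r) = 12
I(q) = q + 2*q² (I(q) = (q² + q²) + q = 2*q² + q = q + 2*q²)
(I(Z(-2, 5))*(-9))*1 = ((12*(1 + 2*12))*(-9))*1 = ((12*(1 + 24))*(-9))*1 = ((12*25)*(-9))*1 = (300*(-9))*1 = -2700*1 = -2700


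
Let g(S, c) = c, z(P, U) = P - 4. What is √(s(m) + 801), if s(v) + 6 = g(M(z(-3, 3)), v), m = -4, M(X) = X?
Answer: √791 ≈ 28.125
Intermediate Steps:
z(P, U) = -4 + P
s(v) = -6 + v
√(s(m) + 801) = √((-6 - 4) + 801) = √(-10 + 801) = √791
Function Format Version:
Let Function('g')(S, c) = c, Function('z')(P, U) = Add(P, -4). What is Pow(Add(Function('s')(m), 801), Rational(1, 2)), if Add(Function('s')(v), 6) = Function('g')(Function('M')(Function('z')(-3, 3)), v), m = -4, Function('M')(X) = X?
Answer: Pow(791, Rational(1, 2)) ≈ 28.125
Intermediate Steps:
Function('z')(P, U) = Add(-4, P)
Function('s')(v) = Add(-6, v)
Pow(Add(Function('s')(m), 801), Rational(1, 2)) = Pow(Add(Add(-6, -4), 801), Rational(1, 2)) = Pow(Add(-10, 801), Rational(1, 2)) = Pow(791, Rational(1, 2))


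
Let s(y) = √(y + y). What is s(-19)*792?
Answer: 792*I*√38 ≈ 4882.2*I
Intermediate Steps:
s(y) = √2*√y (s(y) = √(2*y) = √2*√y)
s(-19)*792 = (√2*√(-19))*792 = (√2*(I*√19))*792 = (I*√38)*792 = 792*I*√38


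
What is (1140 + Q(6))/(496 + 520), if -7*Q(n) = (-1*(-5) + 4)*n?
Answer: 3963/3556 ≈ 1.1145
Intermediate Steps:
Q(n) = -9*n/7 (Q(n) = -(-1*(-5) + 4)*n/7 = -(5 + 4)*n/7 = -9*n/7)
(1140 + Q(6))/(496 + 520) = (1140 - 9/7*6)/(496 + 520) = (1140 - 54/7)/1016 = (7926/7)*(1/1016) = 3963/3556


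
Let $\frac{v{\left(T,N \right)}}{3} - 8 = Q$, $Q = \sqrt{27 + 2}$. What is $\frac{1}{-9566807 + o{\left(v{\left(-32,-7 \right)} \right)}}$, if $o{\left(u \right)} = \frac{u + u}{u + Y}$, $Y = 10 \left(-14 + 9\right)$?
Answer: $- \frac{158809067}{1519296371169055} + \frac{12 \sqrt{29}}{1519296371169055} \approx -1.0453 \cdot 10^{-7}$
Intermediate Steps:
$Y = -50$ ($Y = 10 \left(-5\right) = -50$)
$Q = \sqrt{29} \approx 5.3852$
$v{\left(T,N \right)} = 24 + 3 \sqrt{29}$
$o{\left(u \right)} = \frac{2 u}{-50 + u}$ ($o{\left(u \right)} = \frac{u + u}{u - 50} = \frac{2 u}{-50 + u}$)
$\frac{1}{-9566807 + o{\left(v{\left(-32,-7 \right)} \right)}} = \frac{1}{-9566807 + \frac{2 \left(24 + 3 \sqrt{29}\right)}{-50 + \left(24 + 3 \sqrt{29}\right)}} = \frac{1}{-9566807 + \frac{2 \left(24 + 3 \sqrt{29}\right)}{-26 + 3 \sqrt{29}}}$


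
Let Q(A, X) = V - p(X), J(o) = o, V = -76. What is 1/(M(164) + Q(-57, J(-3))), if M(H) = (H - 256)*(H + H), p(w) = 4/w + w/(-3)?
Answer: -3/90755 ≈ -3.3056e-5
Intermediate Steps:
p(w) = 4/w - w/3 (p(w) = 4/w + w*(-⅓) = 4/w - w/3)
M(H) = 2*H*(-256 + H) (M(H) = (-256 + H)*(2*H) = 2*H*(-256 + H))
Q(A, X) = -76 - 4/X + X/3 (Q(A, X) = -76 - (4/X - X/3) = -76 + (-4/X + X/3) = -76 - 4/X + X/3)
1/(M(164) + Q(-57, J(-3))) = 1/(2*164*(-256 + 164) + (-76 - 4/(-3) + (⅓)*(-3))) = 1/(2*164*(-92) + (-76 - 4*(-⅓) - 1)) = 1/(-30176 + (-76 + 4/3 - 1)) = 1/(-30176 - 227/3) = 1/(-90755/3) = -3/90755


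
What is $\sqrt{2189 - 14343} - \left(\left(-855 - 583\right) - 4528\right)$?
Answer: $5966 + i \sqrt{12154} \approx 5966.0 + 110.25 i$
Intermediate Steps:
$\sqrt{2189 - 14343} - \left(\left(-855 - 583\right) - 4528\right) = \sqrt{-12154} - \left(\left(-855 - 583\right) - 4528\right) = i \sqrt{12154} - \left(-1438 - 4528\right) = i \sqrt{12154} - -5966 = i \sqrt{12154} + 5966 = 5966 + i \sqrt{12154}$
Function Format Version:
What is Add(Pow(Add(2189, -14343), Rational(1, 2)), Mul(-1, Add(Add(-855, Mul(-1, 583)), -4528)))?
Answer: Add(5966, Mul(I, Pow(12154, Rational(1, 2)))) ≈ Add(5966.0, Mul(110.25, I))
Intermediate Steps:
Add(Pow(Add(2189, -14343), Rational(1, 2)), Mul(-1, Add(Add(-855, Mul(-1, 583)), -4528))) = Add(Pow(-12154, Rational(1, 2)), Mul(-1, Add(Add(-855, -583), -4528))) = Add(Mul(I, Pow(12154, Rational(1, 2))), Mul(-1, Add(-1438, -4528))) = Add(Mul(I, Pow(12154, Rational(1, 2))), Mul(-1, -5966)) = Add(Mul(I, Pow(12154, Rational(1, 2))), 5966) = Add(5966, Mul(I, Pow(12154, Rational(1, 2))))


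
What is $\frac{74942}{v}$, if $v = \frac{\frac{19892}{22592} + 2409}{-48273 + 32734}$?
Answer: $- \frac{6577230072224}{13611005} \approx -4.8323 \cdot 10^{5}$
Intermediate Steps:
$v = - \frac{13611005}{87764272}$ ($v = \frac{19892 \cdot \frac{1}{22592} + 2409}{-15539} = \left(\frac{4973}{5648} + 2409\right) \left(- \frac{1}{15539}\right) = \frac{13611005}{5648} \left(- \frac{1}{15539}\right) = - \frac{13611005}{87764272} \approx -0.15509$)
$\frac{74942}{v} = \frac{74942}{- \frac{13611005}{87764272}} = 74942 \left(- \frac{87764272}{13611005}\right) = - \frac{6577230072224}{13611005}$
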